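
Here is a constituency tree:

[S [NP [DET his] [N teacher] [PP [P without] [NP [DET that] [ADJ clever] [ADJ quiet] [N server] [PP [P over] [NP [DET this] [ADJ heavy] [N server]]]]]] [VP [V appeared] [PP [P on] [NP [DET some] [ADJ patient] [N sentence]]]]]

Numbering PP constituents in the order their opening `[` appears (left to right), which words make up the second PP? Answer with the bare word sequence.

In left-to-right order the PP constituents are "without that clever quiet server over this heavy server"; "over this heavy server"; "on some patient sentence". Number 2 is "over this heavy server".

over this heavy server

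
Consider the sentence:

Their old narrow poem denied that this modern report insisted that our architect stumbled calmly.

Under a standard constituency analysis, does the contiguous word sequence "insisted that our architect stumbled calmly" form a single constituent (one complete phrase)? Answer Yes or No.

Yes

"insisted that our architect stumbled calmly" is exactly the verb phrase [VP insisted that our architect stumbled calmly], a complete constituent.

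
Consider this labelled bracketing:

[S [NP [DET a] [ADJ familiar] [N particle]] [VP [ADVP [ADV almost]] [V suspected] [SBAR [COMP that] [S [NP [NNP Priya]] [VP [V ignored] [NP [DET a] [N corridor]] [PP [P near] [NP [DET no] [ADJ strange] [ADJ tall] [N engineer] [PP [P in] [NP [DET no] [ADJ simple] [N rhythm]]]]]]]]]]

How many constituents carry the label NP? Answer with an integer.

Scanning left to right, an opening `[NP` appears at word positions 1, 7, 9, 12, 17 — 5 in total.

5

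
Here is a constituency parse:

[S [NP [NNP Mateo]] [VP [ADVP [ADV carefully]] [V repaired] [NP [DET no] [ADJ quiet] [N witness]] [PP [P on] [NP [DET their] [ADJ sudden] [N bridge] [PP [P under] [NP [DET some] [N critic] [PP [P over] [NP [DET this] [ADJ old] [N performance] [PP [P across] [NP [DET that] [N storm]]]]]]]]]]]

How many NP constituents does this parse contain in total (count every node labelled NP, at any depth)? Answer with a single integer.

6

Listing each NP by its span: [NP Mateo]; [NP no quiet witness]; [NP their sudden bridge under some critic over this old performance across that storm]; [NP some critic over this old performance across that storm]; [NP this old performance across that storm]; [NP that storm] — that makes 6.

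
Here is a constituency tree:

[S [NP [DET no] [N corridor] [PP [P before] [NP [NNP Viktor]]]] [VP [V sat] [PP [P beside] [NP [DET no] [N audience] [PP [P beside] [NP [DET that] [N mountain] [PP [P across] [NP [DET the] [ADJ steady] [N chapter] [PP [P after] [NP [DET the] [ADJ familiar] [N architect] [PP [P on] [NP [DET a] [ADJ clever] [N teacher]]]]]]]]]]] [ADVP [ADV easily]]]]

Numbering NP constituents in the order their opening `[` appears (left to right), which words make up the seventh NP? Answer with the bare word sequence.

a clever teacher

In left-to-right order the NP constituents are "no corridor before Viktor"; "Viktor"; "no audience beside that mountain across the steady chapter after the familiar architect on a clever teacher"; "that mountain across the steady chapter after the familiar architect on a clever teacher"; "the steady chapter after the familiar architect on a clever teacher"; "the familiar architect on a clever teacher"; "a clever teacher". Number 7 is "a clever teacher".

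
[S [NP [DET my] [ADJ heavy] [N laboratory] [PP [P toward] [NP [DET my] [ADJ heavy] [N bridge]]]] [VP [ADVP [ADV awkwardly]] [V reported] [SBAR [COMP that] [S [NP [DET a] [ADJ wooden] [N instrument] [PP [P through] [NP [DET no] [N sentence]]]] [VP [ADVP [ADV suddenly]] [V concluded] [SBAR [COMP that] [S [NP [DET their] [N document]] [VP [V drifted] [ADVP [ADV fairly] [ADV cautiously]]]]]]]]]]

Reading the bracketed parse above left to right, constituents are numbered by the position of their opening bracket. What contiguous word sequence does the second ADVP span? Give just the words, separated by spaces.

suddenly

Opening `[ADVP` markers occur at word positions 8, 17, 23; the second of these opens the constituent [ADVP suddenly].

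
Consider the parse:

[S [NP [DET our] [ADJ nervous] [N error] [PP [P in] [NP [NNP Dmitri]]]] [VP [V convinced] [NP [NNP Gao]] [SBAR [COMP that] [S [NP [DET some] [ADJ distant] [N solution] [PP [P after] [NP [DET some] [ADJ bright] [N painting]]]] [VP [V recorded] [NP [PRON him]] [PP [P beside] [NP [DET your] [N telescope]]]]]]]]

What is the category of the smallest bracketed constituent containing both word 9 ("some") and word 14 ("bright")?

NP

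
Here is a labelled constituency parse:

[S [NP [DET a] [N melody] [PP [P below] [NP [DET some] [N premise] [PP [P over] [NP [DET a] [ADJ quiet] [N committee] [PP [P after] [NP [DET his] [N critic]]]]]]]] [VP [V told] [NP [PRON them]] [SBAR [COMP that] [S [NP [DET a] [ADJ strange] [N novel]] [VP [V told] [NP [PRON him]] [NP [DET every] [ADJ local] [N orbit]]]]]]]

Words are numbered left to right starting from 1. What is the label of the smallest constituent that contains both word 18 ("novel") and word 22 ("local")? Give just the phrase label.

S

The smallest bracket enclosing both words is [S a strange novel told him every local orbit], so the label is S.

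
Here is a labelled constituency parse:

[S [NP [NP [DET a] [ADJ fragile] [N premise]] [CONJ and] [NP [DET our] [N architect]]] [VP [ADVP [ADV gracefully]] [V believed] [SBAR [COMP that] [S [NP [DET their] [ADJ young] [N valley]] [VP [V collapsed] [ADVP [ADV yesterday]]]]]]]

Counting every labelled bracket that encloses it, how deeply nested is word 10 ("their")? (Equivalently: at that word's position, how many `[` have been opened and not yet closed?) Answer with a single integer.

6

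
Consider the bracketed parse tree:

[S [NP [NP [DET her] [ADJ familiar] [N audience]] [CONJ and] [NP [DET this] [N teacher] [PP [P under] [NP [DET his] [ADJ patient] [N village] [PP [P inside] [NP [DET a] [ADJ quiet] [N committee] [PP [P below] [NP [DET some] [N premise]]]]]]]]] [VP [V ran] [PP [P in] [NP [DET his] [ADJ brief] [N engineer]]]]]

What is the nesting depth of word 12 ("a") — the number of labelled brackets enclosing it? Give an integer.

8

The word sits inside DET, which is inside NP, inside PP, inside NP, inside PP, inside NP, inside NP, inside S — 8 brackets in all.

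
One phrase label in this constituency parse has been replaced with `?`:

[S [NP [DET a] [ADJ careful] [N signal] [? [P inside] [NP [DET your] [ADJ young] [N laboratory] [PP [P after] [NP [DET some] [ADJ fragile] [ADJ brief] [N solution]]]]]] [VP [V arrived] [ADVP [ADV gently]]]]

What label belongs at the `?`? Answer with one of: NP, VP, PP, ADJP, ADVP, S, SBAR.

PP

Looking at what the `?` directly dominates — P 'inside', NP — this is a prepositional phrase (PP).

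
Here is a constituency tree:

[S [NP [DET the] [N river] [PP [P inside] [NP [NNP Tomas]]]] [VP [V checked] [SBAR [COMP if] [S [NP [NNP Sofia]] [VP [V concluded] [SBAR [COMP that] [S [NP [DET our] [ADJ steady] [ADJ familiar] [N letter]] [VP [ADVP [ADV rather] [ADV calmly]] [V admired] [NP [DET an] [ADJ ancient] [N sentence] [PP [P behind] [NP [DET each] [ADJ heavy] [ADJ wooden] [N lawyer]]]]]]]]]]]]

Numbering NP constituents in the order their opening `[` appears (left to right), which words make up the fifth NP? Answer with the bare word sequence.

an ancient sentence behind each heavy wooden lawyer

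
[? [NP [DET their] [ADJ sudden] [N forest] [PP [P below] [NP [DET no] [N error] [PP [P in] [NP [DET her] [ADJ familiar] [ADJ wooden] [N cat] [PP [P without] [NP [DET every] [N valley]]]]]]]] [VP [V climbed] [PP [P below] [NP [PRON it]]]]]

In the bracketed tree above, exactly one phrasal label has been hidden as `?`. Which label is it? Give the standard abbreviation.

A constituent whose immediate children are NP, VP is a clause: S.

S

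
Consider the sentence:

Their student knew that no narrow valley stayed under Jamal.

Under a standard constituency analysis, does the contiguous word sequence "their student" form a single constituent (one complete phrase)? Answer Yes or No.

The sequence corresponds to a single NP node — the noun phrase "their student".

Yes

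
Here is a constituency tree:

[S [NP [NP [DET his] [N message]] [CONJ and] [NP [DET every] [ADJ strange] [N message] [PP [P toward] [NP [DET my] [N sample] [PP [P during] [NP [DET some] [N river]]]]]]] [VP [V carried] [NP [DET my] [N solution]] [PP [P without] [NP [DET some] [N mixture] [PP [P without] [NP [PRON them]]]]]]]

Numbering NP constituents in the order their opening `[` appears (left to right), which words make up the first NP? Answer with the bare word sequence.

his message and every strange message toward my sample during some river

Opening `[NP` markers occur at word positions 1, 1, 4, 8, 11, 14, 17, 20; the first of these opens the constituent [NP his message and every strange message toward my sample during some river].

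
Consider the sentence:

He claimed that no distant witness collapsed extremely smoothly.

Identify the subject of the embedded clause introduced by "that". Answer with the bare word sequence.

The subject of the embedded clause introduced by "that" is the NP immediately before the verb "collapsed": "no distant witness".

no distant witness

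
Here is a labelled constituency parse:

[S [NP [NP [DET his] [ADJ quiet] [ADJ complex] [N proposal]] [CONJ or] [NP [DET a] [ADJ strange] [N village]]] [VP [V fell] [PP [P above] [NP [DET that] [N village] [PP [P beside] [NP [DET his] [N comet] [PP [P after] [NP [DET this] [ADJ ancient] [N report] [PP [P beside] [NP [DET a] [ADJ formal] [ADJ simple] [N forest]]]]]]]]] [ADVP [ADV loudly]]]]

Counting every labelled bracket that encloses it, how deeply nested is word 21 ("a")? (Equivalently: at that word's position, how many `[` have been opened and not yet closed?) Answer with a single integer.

The word sits inside DET, which is inside NP, inside PP, inside NP, inside PP, inside NP, inside PP, inside NP, inside PP, inside VP, inside S — 11 brackets in all.

11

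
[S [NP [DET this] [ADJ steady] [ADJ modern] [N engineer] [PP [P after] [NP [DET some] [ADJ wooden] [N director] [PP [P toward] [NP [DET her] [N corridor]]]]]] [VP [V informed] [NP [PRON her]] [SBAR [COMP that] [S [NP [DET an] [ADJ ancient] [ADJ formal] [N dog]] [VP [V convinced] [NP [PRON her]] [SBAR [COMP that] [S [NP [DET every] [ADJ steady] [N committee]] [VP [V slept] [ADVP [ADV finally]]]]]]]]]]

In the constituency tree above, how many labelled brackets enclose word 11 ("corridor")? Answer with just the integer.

The word sits inside N, which is inside NP, inside PP, inside NP, inside PP, inside NP, inside S — 7 brackets in all.

7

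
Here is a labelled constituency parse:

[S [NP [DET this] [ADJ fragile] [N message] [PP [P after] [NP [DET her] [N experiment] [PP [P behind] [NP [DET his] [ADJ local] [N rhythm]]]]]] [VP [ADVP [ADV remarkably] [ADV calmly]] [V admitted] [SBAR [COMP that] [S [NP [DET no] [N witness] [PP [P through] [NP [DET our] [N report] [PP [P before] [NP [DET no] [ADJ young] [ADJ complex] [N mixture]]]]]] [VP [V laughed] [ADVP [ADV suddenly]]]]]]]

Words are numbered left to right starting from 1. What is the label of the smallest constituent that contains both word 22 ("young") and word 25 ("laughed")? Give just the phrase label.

The smallest bracket enclosing both words is [S no witness through our report before no young complex mixture laughed suddenly], so the label is S.

S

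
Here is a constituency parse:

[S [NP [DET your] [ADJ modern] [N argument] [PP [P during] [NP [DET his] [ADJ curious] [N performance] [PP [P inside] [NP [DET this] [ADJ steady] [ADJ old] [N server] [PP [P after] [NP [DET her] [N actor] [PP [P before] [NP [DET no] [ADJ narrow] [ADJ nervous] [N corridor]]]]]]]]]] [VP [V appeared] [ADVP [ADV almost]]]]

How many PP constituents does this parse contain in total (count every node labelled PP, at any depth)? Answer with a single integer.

4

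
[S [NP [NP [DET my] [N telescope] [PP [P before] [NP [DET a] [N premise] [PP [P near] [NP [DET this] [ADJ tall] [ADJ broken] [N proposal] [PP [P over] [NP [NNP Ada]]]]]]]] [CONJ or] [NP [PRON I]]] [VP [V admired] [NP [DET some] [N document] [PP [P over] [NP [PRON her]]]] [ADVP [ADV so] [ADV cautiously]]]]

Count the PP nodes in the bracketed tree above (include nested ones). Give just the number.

4

Scanning left to right, an opening `[PP` appears at word positions 3, 6, 11, 18 — 4 in total.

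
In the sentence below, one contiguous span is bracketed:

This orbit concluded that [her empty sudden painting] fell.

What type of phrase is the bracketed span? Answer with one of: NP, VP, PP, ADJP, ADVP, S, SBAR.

NP

"painting" is the head of the bracketed span, so the span is a noun phrase: NP.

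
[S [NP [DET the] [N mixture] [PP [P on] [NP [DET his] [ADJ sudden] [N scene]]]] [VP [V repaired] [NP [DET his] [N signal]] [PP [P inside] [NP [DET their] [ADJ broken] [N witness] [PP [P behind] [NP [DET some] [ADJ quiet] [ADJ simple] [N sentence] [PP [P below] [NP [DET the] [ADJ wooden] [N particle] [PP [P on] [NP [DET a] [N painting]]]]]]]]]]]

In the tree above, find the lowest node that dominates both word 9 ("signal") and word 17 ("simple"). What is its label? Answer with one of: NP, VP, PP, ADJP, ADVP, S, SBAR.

VP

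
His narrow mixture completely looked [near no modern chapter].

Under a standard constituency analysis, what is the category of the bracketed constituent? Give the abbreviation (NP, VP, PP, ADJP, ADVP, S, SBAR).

The span is built around the preposition "near" — a prepositional phrase (PP).

PP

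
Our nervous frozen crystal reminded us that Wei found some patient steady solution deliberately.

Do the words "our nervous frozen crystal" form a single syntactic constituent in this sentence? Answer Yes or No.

"our nervous frozen crystal" is exactly the noun phrase [NP our nervous frozen crystal], a complete constituent.

Yes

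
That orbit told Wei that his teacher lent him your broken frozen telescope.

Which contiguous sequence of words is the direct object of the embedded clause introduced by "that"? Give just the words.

The verb of the embedded clause introduced by "that" is "lent"; its direct object is the NP "your broken frozen telescope".

your broken frozen telescope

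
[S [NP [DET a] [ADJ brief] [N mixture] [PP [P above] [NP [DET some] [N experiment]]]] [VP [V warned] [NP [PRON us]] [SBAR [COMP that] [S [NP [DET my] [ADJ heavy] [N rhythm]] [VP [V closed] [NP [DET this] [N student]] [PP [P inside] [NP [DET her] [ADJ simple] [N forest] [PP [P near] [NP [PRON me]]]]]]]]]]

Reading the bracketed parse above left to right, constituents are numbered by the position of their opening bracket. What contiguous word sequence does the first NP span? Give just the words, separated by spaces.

a brief mixture above some experiment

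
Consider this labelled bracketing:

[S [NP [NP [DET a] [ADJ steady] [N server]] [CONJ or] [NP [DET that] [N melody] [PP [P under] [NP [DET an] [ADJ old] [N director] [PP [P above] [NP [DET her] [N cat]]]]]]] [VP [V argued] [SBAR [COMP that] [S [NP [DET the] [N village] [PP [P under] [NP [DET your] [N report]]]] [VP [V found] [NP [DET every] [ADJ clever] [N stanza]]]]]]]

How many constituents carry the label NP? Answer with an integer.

8

The NP constituents are: [NP a steady server or that melody under an old director above her cat]; [NP a steady server]; [NP that melody under an old director above her cat]; [NP an old director above her cat]; [NP her cat]; [NP the village under your report] …. Total: 8.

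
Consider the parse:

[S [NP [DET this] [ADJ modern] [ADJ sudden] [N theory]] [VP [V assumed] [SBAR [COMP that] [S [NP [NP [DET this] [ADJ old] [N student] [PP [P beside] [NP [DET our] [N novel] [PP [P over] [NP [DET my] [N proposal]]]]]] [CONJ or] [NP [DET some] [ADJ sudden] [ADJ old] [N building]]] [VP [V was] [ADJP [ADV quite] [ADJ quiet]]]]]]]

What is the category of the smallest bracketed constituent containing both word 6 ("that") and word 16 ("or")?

The smallest bracket enclosing both words is [SBAR that this old student beside our novel over my proposal or some sudden old building was quite quiet], so the label is SBAR.

SBAR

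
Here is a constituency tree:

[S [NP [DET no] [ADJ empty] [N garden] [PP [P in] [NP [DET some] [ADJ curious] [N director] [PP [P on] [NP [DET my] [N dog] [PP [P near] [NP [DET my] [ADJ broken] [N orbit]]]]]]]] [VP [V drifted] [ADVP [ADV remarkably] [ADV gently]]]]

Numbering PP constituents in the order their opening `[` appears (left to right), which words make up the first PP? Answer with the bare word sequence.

in some curious director on my dog near my broken orbit

Opening `[PP` markers occur at word positions 4, 8, 11; the first of these opens the constituent [PP in some curious director on my dog near my broken orbit].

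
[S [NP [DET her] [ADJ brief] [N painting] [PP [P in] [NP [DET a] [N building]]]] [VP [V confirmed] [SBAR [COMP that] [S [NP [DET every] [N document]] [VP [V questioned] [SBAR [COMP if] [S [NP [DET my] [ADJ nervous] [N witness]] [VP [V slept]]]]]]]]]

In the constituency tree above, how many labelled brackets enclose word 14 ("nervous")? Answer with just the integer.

9

The word sits inside ADJ, which is inside NP, inside S, inside SBAR, inside VP, inside S, inside SBAR, inside VP, inside S — 9 brackets in all.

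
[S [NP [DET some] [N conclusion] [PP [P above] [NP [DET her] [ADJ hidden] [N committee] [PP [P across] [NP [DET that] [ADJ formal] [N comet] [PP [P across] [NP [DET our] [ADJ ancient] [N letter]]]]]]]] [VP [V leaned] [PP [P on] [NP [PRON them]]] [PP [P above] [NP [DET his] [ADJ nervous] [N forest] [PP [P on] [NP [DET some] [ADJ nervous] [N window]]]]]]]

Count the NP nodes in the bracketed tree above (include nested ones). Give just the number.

Listing each NP by its span: [NP some conclusion above her hidden committee across that formal comet across our ancient letter]; [NP her hidden committee across that formal comet across our ancient letter]; [NP that formal comet across our ancient letter]; [NP our ancient letter]; [NP them]; [NP his nervous forest on some nervous window] … — that makes 7.

7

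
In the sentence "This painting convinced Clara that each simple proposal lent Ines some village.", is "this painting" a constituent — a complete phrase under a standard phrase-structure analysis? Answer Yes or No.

Yes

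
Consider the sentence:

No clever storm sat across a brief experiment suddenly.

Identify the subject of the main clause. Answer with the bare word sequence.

"no clever storm" is the NP that combines with the VP headed by "sat" to form the main clause — the subject.

no clever storm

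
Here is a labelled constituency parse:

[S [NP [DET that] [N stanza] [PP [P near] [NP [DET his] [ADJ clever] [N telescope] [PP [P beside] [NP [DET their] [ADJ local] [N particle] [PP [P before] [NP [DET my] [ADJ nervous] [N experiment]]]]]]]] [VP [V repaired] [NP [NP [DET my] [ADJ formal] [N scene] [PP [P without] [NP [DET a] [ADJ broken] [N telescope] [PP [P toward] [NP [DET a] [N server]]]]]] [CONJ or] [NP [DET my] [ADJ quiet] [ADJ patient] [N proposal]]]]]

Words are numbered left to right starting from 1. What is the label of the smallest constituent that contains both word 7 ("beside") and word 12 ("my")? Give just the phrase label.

Both words fall inside [PP beside their local particle before my nervous experiment] (words 7–14), and no smaller constituent contains them both. Label: PP.

PP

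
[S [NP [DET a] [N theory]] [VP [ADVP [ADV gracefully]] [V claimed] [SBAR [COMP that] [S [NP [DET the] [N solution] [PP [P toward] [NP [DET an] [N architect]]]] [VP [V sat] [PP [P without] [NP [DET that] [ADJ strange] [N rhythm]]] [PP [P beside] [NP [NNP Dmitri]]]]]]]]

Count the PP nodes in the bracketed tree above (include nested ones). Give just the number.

3

Scanning left to right, an opening `[PP` appears at word positions 8, 12, 16 — 3 in total.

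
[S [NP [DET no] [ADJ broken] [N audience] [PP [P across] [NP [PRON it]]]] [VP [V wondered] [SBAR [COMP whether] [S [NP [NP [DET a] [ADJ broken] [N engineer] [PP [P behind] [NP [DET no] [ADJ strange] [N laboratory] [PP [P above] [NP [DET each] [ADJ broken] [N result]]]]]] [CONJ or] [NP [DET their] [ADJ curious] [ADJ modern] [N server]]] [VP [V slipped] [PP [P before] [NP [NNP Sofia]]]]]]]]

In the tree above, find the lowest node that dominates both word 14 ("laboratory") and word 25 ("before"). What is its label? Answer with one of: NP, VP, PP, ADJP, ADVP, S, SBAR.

S

The smallest bracket enclosing both words is [S a broken engineer behind no strange laboratory above each broken result or their curious modern server slipped before Sofia], so the label is S.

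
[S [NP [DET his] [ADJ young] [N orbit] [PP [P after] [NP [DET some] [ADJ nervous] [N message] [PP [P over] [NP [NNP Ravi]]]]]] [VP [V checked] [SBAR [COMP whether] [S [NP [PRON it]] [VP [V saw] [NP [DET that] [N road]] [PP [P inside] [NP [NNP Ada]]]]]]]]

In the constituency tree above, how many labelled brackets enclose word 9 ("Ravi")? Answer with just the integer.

Counting open brackets not yet closed at "Ravi": [S [NP [PP [NP [PP [NP [NNP = 7.

7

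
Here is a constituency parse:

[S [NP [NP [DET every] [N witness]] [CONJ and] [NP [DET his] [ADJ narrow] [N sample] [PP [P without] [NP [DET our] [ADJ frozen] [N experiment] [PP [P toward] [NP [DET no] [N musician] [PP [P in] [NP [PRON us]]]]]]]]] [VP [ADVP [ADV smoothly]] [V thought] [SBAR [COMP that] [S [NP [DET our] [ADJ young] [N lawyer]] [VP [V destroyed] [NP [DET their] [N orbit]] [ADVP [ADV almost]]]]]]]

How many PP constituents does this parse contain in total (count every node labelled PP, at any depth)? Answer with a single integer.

Scanning left to right, an opening `[PP` appears at word positions 7, 11, 14 — 3 in total.

3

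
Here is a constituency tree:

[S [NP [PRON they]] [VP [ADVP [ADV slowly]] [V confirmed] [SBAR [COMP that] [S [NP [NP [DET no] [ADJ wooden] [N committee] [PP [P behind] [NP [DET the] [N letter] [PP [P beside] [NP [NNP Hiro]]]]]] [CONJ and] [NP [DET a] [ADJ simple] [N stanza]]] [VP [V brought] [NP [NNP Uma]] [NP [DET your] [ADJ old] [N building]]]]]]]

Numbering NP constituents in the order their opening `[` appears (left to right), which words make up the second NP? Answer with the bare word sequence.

no wooden committee behind the letter beside Hiro and a simple stanza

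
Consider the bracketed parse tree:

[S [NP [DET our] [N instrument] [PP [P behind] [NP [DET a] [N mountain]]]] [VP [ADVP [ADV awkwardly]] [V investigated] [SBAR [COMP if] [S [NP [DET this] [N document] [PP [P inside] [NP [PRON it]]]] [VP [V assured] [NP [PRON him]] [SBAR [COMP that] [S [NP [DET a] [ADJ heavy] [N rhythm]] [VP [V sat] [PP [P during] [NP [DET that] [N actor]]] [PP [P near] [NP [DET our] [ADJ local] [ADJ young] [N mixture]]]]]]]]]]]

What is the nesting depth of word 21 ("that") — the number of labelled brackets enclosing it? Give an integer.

11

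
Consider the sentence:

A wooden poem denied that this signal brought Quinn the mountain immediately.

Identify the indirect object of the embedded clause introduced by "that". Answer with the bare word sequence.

The verb of the embedded clause introduced by "that" is "brought"; its indirect object is the NP "Quinn".

Quinn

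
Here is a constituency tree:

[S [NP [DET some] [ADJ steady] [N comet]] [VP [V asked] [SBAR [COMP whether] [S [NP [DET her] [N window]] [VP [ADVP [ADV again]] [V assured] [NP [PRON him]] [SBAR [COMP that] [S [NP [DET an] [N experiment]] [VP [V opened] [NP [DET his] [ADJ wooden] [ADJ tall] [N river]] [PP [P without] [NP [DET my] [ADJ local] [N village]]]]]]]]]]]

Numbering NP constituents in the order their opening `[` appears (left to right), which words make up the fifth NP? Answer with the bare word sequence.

his wooden tall river

The NP opening brackets appear, in order, over: "some steady comet"; "her window"; "him"; "an experiment"; "his wooden tall river"; "my local village". The fifth one spans "his wooden tall river".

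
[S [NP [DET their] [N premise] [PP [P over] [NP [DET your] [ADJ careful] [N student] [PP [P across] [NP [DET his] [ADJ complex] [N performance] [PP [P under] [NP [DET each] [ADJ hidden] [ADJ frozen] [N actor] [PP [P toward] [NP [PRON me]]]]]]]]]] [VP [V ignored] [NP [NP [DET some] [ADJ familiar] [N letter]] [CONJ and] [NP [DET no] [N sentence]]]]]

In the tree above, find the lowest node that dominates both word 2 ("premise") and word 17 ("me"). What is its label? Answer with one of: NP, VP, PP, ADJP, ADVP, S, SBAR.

NP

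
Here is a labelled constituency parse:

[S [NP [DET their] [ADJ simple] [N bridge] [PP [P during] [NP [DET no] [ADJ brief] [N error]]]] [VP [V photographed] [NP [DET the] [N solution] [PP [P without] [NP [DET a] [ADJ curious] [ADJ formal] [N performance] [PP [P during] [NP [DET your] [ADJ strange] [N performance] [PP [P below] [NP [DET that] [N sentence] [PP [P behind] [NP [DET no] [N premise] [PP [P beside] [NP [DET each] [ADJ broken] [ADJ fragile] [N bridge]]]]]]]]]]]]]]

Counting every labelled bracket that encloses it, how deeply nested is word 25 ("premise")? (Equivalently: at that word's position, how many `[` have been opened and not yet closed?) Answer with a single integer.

12

Path from the root down to the word: S → VP → NP → PP → NP → PP → NP → PP → NP → PP → NP → N. That is 12 enclosing brackets.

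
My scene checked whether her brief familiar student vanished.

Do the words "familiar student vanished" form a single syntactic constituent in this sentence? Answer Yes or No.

No

The sequence begins inside the noun phrase "her brief familiar student" and ends inside the verb phrase "vanished"; it crosses a phrase boundary, so no single node in the tree spans exactly those words.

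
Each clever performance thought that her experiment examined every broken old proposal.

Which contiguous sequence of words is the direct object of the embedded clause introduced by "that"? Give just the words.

The verb of the embedded clause introduced by "that" is "examined"; its direct object is the NP "every broken old proposal".

every broken old proposal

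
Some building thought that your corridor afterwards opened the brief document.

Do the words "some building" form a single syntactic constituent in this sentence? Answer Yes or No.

Yes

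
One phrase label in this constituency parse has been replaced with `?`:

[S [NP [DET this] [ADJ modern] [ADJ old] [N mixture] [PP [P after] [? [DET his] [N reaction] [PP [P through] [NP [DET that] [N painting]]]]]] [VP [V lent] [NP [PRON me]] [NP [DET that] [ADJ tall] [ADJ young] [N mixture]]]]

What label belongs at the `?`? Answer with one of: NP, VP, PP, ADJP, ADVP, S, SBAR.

NP

Looking at what the `?` directly dominates — DET 'his', N 'reaction', PP — this is a noun phrase (NP).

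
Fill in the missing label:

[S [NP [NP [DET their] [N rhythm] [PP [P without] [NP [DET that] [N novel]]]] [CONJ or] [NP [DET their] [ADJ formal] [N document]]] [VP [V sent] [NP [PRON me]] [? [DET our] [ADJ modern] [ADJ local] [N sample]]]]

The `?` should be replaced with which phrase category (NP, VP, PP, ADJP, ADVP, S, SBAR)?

NP

A constituent whose immediate children are DET 'our', ADJ 'modern', ADJ 'local', N 'sample' is a noun phrase: NP.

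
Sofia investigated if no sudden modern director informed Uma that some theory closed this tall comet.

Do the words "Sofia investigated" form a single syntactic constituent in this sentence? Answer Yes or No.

The sequence begins inside the noun phrase "Sofia" and ends inside the verb phrase "investigated if no sudden modern director informed Uma that some theory closed this tall comet"; it crosses a phrase boundary, so no single node in the tree spans exactly those words.

No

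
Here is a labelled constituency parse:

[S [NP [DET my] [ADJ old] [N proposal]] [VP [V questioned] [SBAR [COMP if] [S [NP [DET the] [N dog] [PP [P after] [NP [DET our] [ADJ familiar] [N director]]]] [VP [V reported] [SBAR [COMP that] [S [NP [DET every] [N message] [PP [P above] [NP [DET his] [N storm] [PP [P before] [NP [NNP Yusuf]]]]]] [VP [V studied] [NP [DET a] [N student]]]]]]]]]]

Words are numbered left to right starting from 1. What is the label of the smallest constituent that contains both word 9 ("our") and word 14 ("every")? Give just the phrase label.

S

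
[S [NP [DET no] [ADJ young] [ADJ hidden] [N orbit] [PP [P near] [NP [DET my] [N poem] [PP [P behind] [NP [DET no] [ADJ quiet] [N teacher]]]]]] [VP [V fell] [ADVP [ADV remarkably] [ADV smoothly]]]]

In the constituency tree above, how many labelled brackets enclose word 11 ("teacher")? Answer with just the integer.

7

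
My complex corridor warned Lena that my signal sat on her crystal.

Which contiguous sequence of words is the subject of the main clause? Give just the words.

my complex corridor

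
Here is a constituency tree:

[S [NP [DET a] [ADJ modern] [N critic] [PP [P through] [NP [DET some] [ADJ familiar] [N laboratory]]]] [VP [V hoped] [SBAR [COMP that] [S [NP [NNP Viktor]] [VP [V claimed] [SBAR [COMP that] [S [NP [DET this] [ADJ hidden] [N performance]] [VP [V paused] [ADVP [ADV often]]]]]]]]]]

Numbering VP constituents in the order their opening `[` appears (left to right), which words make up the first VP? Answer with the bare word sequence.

hoped that Viktor claimed that this hidden performance paused often

In left-to-right order the VP constituents are "hoped that Viktor claimed that this hidden performance paused often"; "claimed that this hidden performance paused often"; "paused often". Number 1 is "hoped that Viktor claimed that this hidden performance paused often".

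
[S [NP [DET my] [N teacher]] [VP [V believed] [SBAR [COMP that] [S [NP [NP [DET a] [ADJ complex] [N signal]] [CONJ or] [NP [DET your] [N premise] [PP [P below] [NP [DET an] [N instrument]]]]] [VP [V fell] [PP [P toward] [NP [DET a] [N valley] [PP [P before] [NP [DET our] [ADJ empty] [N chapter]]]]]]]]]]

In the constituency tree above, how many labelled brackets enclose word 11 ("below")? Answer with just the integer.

8

The word sits inside P, which is inside PP, inside NP, inside NP, inside S, inside SBAR, inside VP, inside S — 8 brackets in all.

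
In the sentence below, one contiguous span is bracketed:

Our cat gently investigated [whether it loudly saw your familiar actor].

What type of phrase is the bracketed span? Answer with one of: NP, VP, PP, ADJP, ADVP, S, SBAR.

The bracketed span "whether it loudly saw your familiar actor" is headed by "whether", making it a subordinate clause (SBAR).

SBAR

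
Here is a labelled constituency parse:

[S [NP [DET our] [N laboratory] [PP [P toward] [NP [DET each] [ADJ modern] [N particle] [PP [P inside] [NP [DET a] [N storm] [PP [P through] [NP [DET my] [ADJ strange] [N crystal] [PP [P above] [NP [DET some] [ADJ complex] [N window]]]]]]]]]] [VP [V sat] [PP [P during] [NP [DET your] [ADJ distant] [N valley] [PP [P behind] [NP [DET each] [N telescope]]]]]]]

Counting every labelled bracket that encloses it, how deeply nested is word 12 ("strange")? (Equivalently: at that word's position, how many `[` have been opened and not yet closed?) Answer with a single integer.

9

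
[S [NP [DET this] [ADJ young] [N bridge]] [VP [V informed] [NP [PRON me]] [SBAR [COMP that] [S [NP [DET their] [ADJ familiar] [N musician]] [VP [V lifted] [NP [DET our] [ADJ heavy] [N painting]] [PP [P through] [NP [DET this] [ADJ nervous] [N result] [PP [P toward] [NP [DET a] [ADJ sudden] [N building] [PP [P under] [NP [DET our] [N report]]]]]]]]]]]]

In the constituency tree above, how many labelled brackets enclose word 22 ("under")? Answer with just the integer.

Path from the root down to the word: S → VP → SBAR → S → VP → PP → NP → PP → NP → PP → P. That is 11 enclosing brackets.

11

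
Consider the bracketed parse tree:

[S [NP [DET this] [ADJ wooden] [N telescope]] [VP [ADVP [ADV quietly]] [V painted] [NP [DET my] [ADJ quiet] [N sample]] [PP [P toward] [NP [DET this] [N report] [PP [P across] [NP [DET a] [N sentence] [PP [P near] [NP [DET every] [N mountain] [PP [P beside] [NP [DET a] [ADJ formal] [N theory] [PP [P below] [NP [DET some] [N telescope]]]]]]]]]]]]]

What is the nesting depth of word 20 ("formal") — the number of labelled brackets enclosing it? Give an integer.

11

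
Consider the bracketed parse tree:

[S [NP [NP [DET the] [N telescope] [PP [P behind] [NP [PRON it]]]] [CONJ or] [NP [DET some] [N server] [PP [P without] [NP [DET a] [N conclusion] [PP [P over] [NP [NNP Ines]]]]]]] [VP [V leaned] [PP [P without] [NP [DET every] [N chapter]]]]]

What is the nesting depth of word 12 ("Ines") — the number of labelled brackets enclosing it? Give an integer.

8

Counting open brackets not yet closed at "Ines": [S [NP [NP [PP [NP [PP [NP [NNP = 8.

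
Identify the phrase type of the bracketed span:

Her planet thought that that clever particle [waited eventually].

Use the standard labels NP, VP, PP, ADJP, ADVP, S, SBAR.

VP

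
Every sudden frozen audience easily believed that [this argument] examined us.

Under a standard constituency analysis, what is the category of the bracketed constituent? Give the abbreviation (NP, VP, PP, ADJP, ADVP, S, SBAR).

"argument" is the head of the bracketed span, so the span is a noun phrase: NP.

NP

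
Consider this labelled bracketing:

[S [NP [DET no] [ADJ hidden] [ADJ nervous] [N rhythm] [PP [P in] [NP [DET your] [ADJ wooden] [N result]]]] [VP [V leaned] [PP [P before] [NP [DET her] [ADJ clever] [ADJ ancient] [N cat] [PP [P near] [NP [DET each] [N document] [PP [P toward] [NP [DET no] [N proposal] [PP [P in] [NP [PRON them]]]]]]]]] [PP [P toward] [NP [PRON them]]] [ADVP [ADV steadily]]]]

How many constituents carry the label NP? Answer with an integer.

Scanning left to right, an opening `[NP` appears at word positions 1, 6, 11, 16, 19, 22, 24 — 7 in total.

7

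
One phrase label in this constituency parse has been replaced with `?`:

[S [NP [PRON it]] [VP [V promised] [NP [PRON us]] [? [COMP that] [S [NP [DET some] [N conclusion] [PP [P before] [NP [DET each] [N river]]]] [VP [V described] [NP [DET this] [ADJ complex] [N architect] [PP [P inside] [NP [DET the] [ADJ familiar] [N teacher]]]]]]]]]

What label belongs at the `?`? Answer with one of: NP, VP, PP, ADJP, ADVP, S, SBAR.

Looking at what the `?` directly dominates — COMP 'that', S — this is a subordinate clause (SBAR).

SBAR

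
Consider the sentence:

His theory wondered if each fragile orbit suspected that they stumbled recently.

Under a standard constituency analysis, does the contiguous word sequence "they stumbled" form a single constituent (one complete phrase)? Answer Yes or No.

No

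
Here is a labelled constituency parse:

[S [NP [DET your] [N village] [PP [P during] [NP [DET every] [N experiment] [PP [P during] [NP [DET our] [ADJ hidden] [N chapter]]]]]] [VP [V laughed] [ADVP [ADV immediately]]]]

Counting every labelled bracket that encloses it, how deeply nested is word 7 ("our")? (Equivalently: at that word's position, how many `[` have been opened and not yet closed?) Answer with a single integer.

7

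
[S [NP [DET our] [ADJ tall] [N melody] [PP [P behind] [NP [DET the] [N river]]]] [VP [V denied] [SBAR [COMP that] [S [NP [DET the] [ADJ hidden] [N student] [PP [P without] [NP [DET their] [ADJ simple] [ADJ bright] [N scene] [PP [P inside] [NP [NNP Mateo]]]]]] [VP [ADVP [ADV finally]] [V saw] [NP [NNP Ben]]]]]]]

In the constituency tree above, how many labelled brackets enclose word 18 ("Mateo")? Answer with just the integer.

Counting open brackets not yet closed at "Mateo": [S [VP [SBAR [S [NP [PP [NP [PP [NP [NNP = 10.

10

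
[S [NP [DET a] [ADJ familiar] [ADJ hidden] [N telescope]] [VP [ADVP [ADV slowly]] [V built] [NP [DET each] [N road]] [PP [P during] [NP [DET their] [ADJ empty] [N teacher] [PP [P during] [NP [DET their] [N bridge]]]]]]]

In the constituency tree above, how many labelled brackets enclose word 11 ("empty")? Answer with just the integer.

The word sits inside ADJ, which is inside NP, inside PP, inside VP, inside S — 5 brackets in all.

5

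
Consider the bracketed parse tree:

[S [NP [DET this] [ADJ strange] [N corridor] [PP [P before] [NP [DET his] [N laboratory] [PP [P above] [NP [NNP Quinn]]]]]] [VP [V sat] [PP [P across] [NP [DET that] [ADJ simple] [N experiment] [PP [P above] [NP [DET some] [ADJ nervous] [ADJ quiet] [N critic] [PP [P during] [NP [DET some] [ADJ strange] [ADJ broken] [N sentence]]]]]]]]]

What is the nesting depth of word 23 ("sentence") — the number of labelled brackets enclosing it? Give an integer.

The word sits inside N, which is inside NP, inside PP, inside NP, inside PP, inside NP, inside PP, inside VP, inside S — 9 brackets in all.

9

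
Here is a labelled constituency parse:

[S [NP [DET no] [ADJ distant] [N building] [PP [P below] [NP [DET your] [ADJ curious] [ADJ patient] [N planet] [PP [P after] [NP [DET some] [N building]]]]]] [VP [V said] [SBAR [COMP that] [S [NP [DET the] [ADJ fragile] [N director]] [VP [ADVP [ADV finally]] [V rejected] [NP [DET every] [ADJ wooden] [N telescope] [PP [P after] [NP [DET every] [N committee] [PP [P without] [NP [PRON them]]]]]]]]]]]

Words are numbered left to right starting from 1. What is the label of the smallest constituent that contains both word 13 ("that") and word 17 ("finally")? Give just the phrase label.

SBAR

The smallest bracket enclosing both words is [SBAR that the fragile director finally rejected every wooden telescope after every committee without them], so the label is SBAR.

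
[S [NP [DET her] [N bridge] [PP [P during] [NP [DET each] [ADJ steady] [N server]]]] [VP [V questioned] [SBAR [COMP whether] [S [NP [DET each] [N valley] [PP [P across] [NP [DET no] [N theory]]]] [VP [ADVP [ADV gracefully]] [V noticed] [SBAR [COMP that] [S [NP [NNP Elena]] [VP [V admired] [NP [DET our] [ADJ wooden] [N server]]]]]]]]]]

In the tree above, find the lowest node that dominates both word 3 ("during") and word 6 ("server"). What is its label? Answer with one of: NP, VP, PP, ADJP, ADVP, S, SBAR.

PP

Both words fall inside [PP during each steady server] (words 3–6), and no smaller constituent contains them both. Label: PP.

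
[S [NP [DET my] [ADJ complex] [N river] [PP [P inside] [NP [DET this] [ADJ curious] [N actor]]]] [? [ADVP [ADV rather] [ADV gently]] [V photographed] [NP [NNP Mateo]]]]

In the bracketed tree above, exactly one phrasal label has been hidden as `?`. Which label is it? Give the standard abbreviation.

The `?` node immediately contains: ADVP, V 'photographed', NP. That is the internal structure of a verb phrase, so the label is VP.

VP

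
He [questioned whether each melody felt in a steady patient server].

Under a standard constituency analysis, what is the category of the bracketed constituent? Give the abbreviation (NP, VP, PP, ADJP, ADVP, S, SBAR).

VP

"questioned" is the head of the bracketed span, so the span is a verb phrase: VP.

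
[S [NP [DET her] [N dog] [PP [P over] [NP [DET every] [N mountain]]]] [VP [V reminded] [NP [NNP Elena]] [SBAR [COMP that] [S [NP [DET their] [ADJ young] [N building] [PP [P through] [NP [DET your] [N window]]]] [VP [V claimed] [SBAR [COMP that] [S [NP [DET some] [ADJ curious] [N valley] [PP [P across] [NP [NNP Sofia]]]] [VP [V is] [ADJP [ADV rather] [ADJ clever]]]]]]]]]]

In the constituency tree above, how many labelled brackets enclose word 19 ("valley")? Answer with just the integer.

The word sits inside N, which is inside NP, inside S, inside SBAR, inside VP, inside S, inside SBAR, inside VP, inside S — 9 brackets in all.

9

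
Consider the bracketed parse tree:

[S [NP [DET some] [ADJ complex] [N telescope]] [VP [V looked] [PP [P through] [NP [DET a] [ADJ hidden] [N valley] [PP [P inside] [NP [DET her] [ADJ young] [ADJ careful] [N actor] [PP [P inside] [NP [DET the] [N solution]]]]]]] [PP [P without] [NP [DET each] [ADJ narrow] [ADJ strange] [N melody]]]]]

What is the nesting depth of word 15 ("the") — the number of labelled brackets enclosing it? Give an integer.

9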